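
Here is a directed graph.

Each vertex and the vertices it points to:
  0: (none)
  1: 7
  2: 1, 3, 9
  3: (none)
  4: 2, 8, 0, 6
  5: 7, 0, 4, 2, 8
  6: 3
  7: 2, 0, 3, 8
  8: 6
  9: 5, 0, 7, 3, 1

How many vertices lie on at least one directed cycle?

6

A vertex is on a directed cycle iff it belongs to a strongly connected component of size ≥ 2 (or has a self-loop).
The vertices on cycles are {1, 2, 4, 5, 7, 9} — 6 in total.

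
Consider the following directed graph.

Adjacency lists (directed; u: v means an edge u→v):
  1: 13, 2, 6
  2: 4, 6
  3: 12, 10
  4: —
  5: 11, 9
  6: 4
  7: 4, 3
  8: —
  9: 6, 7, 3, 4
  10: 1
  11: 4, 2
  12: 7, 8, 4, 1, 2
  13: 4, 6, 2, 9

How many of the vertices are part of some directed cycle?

A vertex is on a directed cycle iff it belongs to a strongly connected component of size ≥ 2 (or has a self-loop).
The vertices on cycles are {1, 3, 7, 9, 10, 12, 13} — 7 in total.

7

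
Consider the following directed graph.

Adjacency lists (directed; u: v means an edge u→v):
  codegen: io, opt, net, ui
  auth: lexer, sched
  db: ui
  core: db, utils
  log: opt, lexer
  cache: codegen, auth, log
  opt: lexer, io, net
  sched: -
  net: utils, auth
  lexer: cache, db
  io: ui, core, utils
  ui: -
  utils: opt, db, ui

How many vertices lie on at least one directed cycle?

10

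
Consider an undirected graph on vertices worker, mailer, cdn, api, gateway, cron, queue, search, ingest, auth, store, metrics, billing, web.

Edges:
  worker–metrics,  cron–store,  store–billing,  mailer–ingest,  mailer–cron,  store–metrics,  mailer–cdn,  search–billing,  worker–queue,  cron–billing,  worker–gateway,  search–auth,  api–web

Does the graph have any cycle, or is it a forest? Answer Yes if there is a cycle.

Yes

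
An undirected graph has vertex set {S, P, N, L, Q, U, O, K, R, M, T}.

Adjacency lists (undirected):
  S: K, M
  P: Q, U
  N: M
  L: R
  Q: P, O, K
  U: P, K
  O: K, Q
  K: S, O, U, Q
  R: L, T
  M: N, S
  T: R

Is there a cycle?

DFS, tracking each vertex's parent; an edge to a visited non-parent vertex closes a cycle.
Start from L:
visit L (parent –)
  visit R (parent L)
    R–L: parent, skip
    visit T (parent R)
      T–R: parent, skip
visit S (parent –)
  visit K (parent S)
    K–S: parent, skip
    visit O (parent K)
      O–K: parent, skip
      visit Q (parent O)
        visit P (parent Q)
          P–Q: parent, skip
          visit U (parent P)
            U–P: parent, skip
            U–K: K visited and ≠ parent → cycle
Cycle: K – O – Q – P – U – K.

Yes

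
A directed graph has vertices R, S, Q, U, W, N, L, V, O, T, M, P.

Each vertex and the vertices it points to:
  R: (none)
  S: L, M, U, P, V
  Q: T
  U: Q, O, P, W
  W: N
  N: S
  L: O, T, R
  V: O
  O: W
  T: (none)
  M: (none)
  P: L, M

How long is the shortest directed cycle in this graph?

For each vertex v, BFS finds the shortest path from v back to v.
The shortest such closed walk is S → U → W → N → S, length 4.

4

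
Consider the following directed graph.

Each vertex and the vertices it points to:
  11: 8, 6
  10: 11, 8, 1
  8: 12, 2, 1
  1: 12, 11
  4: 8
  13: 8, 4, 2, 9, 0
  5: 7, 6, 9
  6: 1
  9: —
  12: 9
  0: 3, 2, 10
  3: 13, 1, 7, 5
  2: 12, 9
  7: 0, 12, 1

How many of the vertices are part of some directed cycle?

9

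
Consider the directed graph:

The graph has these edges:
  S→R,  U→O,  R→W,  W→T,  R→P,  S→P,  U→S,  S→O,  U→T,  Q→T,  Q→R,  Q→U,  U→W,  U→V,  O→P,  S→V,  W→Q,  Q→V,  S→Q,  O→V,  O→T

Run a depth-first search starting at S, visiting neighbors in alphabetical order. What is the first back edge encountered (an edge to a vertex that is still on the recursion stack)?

W→Q

DFS from S (visiting neighbors in alphabetical order); mark gray on enter, black on exit:
S gray
  O gray
    P gray
    P black
    T gray
    T black
    V gray
    V black
  O black
  S→P: P black — skip
  Q gray
    R gray
      R→P: P black — skip
      W gray
        W→Q: Q is gray → back edge
First back edge: W → Q.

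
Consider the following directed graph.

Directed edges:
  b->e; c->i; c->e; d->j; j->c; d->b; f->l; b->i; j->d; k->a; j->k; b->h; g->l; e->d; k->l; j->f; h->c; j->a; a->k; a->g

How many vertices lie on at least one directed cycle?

8

A vertex is on a directed cycle iff it belongs to a strongly connected component of size ≥ 2 (or has a self-loop).
The vertices on cycles are {a, b, c, d, e, h, j, k} — 8 in total.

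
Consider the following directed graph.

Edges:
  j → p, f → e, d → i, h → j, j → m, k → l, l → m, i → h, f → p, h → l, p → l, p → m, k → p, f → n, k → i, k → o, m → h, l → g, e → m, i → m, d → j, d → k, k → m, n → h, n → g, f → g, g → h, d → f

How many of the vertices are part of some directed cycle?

6

A vertex is on a directed cycle iff it belongs to a strongly connected component of size ≥ 2 (or has a self-loop).
The vertices on cycles are {g, h, j, l, m, p} — 6 in total.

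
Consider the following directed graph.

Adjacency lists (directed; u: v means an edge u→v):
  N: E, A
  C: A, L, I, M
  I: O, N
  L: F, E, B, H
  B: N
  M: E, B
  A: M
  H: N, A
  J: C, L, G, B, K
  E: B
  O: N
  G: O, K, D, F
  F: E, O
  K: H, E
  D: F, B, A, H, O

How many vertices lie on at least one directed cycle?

5

A vertex is on a directed cycle iff it belongs to a strongly connected component of size ≥ 2 (or has a self-loop).
The vertices on cycles are {A, B, E, M, N} — 5 in total.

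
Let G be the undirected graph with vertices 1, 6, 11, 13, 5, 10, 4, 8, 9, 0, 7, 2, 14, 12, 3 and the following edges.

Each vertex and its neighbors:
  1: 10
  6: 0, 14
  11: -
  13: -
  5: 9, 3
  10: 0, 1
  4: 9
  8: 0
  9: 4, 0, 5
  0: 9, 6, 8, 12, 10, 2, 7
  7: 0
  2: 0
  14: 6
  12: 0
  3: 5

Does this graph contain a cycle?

No

DFS, tracking each vertex's parent; an edge to a visited non-parent vertex closes a cycle.
Start from 4:
visit 4 (parent –)
  visit 9 (parent 4)
    9–4: parent, skip
    visit 0 (parent 9)
      0–9: parent, skip
      visit 6 (parent 0)
        6–0: parent, skip
        visit 14 (parent 6)
          14–6: parent, skip
      visit 8 (parent 0)
        8–0: parent, skip
      visit 12 (parent 0)
        12–0: parent, skip
      visit 10 (parent 0)
        10–0: parent, skip
        visit 1 (parent 10)
          1–10: parent, skip
      visit 2 (parent 0)
        2–0: parent, skip
      visit 7 (parent 0)
        7–0: parent, skip
    visit 5 (parent 9)
      5–9: parent, skip
      visit 3 (parent 5)
        3–5: parent, skip
visit 11 (parent –)
visit 13 (parent –)
No non-parent visited neighbor found — the graph is a forest.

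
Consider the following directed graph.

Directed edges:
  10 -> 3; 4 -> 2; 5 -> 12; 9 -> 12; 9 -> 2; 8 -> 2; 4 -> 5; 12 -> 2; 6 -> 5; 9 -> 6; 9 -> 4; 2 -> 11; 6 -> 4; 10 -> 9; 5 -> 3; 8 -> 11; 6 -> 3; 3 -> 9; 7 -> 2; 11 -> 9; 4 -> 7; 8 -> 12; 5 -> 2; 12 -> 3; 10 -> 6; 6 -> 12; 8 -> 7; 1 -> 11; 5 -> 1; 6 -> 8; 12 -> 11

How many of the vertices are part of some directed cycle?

11

A vertex is on a directed cycle iff it belongs to a strongly connected component of size ≥ 2 (or has a self-loop).
The vertices on cycles are {1, 2, 3, 4, 5, 6, 7, 8, 9, 11, 12} — 11 in total.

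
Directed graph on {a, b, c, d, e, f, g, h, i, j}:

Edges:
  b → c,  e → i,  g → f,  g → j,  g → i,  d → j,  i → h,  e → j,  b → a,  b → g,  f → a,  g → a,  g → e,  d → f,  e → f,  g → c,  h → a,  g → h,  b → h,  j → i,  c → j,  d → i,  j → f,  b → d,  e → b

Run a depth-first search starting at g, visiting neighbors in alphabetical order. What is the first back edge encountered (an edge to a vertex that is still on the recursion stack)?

b→g

DFS from g (visiting neighbors in alphabetical order); mark gray on enter, black on exit:
g gray
  a gray
  a black
  c gray
    j gray
      f gray
        f→a: a black — skip
      f black
      i gray
        h gray
          h→a: a black — skip
        h black
      i black
    j black
  c black
  e gray
    b gray
      b→a: a black — skip
      b→c: c black — skip
      d gray
        d→f: f black — skip
        d→i: i black — skip
        d→j: j black — skip
      d black
      b→g: g is gray → back edge
First back edge: b → g.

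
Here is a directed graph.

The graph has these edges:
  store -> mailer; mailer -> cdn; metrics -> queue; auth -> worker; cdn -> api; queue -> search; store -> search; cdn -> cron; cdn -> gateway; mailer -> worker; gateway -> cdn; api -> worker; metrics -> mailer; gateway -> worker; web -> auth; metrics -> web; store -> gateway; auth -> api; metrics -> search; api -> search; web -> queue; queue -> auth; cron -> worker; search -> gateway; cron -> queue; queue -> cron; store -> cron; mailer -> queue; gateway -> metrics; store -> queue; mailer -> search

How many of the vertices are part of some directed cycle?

A vertex is on a directed cycle iff it belongs to a strongly connected component of size ≥ 2 (or has a self-loop).
The vertices on cycles are {api, cdn, web, auth, cron, queue, mailer, search, gateway, metrics} — 10 in total.

10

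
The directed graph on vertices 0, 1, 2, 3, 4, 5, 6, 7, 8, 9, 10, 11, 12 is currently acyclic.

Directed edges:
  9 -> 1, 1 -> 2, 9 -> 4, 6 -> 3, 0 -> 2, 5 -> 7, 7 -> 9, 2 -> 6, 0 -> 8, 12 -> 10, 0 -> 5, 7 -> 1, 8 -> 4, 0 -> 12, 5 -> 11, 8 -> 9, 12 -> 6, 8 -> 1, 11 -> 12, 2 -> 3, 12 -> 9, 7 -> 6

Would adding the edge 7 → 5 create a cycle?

Yes

Adding 7→5 creates a cycle iff 5 can already reach 7.
Path from 5: 5 → 7.
So 5 → … → 7 → 5 is a cycle.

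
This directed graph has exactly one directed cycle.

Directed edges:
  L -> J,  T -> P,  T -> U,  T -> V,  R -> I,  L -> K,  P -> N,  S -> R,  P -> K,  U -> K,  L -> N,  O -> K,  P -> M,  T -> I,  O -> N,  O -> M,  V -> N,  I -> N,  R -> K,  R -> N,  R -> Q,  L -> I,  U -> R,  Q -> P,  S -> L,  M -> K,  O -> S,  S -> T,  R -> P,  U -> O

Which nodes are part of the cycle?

DFS with gray/black marking from S:
S gray
  R gray
    I gray
      N gray
      N black
    I black
    K gray
    K black
    R→N: N black — skip
    P gray
      P→N: N black — skip
      P→K: K black — skip
      M gray
        M→K: K black — skip
      M black
    P black
    Q gray
      Q→P: P black — skip
    Q black
  R black
  T gray
    T→I: I black — skip
    V gray
      V→N: N black — skip
    V black
    U gray
      O gray
        O→M: M black — skip
        O→N: N black — skip
        O→S: S is gray → back edge
Back edge closes the cycle S → T → U → O → S; its vertices are {O, S, T, U}.

O, S, T, U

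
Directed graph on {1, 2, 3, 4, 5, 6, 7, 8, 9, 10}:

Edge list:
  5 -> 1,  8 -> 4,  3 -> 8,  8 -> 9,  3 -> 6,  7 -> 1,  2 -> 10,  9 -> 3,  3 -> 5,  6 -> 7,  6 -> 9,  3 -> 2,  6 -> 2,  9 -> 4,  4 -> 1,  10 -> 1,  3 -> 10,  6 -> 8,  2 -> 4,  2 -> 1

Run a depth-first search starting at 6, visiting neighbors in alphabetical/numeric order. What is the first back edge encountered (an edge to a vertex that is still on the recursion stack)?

DFS from 6 (visiting neighbors in alphabetical/numeric order); mark gray on enter, black on exit:
6 gray
  2 gray
    1 gray
    1 black
    4 gray
      4→1: 1 black — skip
    4 black
    10 gray
      10→1: 1 black — skip
    10 black
  2 black
  7 gray
    7→1: 1 black — skip
  7 black
  8 gray
    8→4: 4 black — skip
    9 gray
      3 gray
        3→2: 2 black — skip
        5 gray
          5→1: 1 black — skip
        5 black
        3→6: 6 is gray → back edge
First back edge: 3 → 6.

3->6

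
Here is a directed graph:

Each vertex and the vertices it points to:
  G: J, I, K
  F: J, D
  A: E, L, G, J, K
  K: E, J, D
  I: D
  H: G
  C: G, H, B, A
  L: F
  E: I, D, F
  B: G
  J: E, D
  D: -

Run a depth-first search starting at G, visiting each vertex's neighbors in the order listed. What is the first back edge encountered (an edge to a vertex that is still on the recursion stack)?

F->J

DFS from G (visiting each vertex's neighbors in the order listed); mark gray on enter, black on exit:
G gray
  J gray
    E gray
      I gray
        D gray
        D black
      I black
      E→D: D black — skip
      F gray
        F→J: J is gray → back edge
First back edge: F → J.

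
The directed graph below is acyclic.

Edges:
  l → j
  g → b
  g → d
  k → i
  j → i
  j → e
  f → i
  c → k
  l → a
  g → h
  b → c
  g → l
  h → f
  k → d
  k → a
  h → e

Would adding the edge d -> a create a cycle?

No

Adding d→a creates a cycle iff a can already reach d.
Explore from a: no path reaches d. The graph stays acyclic.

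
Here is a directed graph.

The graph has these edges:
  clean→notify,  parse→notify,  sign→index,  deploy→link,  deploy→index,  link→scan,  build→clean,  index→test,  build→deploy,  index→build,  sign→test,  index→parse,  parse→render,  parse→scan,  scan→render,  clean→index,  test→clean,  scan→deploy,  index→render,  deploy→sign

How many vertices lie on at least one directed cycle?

A vertex is on a directed cycle iff it belongs to a strongly connected component of size ≥ 2 (or has a self-loop).
The vertices on cycles are {link, scan, sign, test, build, clean, index, parse, deploy} — 9 in total.

9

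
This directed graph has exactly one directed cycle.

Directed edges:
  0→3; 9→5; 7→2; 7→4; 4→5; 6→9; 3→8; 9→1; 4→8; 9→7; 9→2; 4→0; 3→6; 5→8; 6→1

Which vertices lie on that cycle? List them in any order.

0, 3, 4, 6, 7, 9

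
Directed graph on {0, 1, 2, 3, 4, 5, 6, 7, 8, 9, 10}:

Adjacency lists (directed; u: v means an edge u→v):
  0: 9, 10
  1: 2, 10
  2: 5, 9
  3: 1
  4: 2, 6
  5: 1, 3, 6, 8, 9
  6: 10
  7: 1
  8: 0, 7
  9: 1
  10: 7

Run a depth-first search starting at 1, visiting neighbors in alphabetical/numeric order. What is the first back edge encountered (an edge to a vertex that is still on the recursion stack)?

DFS from 1 (visiting neighbors in alphabetical/numeric order); mark gray on enter, black on exit:
1 gray
  2 gray
    5 gray
      5→1: 1 is gray → back edge
First back edge: 5 → 1.

5->1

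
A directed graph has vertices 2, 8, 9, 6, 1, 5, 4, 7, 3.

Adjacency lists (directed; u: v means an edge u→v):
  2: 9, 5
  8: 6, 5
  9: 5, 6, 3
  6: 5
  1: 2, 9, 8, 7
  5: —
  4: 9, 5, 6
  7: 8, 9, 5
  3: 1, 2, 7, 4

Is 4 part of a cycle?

Yes

4 is on a cycle iff 4 can reach itself via ≥1 edge.
4 → 9 → 3 → 4 — yes.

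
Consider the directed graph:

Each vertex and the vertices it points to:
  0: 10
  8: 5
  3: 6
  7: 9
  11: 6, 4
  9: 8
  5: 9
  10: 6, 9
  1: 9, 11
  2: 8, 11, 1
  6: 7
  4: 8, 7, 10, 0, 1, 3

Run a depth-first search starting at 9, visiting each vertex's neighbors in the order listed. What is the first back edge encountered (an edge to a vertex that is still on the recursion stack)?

DFS from 9 (visiting each vertex's neighbors in the order listed); mark gray on enter, black on exit:
9 gray
  8 gray
    5 gray
      5→9: 9 is gray → back edge
First back edge: 5 → 9.

5→9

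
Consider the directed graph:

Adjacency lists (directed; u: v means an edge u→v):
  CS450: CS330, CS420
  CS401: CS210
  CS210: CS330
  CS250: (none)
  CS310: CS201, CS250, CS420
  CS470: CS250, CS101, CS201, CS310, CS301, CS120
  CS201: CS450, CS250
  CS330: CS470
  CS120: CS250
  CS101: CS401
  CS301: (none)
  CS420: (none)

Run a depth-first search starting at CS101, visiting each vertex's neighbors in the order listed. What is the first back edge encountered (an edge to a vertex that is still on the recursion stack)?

CS470->CS101

DFS from CS101 (visiting each vertex's neighbors in the order listed); mark gray on enter, black on exit:
CS101 gray
  CS401 gray
    CS210 gray
      CS330 gray
        CS470 gray
          CS250 gray
          CS250 black
          CS470→CS101: CS101 is gray → back edge
First back edge: CS470 → CS101.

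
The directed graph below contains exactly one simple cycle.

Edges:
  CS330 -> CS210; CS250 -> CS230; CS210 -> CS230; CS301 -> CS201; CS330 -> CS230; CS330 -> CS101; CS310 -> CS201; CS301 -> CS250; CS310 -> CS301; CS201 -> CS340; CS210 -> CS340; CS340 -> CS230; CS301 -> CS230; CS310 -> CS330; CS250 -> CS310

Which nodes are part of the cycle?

CS250, CS301, CS310

DFS with gray/black marking from CS310:
CS310 gray
  CS301 gray
    CS230 gray
    CS230 black
    CS201 gray
      CS340 gray
        CS340→CS230: CS230 black — skip
      CS340 black
    CS201 black
    CS250 gray
      CS250→CS310: CS310 is gray → back edge
Back edge closes the cycle CS310 → CS301 → CS250 → CS310; its vertices are {CS250, CS301, CS310}.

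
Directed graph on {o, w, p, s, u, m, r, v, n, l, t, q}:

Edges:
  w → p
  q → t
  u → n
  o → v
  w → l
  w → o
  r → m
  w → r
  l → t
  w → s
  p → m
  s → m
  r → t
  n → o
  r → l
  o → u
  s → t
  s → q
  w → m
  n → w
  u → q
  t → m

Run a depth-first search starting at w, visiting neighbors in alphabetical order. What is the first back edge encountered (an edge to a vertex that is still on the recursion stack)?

n→o

DFS from w (visiting neighbors in alphabetical order); mark gray on enter, black on exit:
w gray
  l gray
    t gray
      m gray
      m black
    t black
  l black
  w→m: m black — skip
  o gray
    u gray
      n gray
        n→o: o is gray → back edge
First back edge: n → o.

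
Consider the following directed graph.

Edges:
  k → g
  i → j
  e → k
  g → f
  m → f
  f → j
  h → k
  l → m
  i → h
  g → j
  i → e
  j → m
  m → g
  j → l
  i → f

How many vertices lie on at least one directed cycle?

5

A vertex is on a directed cycle iff it belongs to a strongly connected component of size ≥ 2 (or has a self-loop).
The vertices on cycles are {f, g, j, l, m} — 5 in total.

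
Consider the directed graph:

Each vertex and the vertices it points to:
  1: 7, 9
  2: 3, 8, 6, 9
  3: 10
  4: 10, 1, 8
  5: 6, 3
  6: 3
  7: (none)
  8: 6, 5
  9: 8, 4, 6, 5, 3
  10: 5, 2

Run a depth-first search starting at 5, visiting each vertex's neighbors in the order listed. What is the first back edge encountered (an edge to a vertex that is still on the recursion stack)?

10->5

DFS from 5 (visiting each vertex's neighbors in the order listed); mark gray on enter, black on exit:
5 gray
  6 gray
    3 gray
      10 gray
        10→5: 5 is gray → back edge
First back edge: 10 → 5.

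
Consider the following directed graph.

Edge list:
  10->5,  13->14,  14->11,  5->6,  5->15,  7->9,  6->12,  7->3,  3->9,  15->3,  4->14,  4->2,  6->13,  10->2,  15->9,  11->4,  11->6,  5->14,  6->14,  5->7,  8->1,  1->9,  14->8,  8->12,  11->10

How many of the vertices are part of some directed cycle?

A vertex is on a directed cycle iff it belongs to a strongly connected component of size ≥ 2 (or has a self-loop).
The vertices on cycles are {4, 5, 6, 10, 11, 13, 14} — 7 in total.

7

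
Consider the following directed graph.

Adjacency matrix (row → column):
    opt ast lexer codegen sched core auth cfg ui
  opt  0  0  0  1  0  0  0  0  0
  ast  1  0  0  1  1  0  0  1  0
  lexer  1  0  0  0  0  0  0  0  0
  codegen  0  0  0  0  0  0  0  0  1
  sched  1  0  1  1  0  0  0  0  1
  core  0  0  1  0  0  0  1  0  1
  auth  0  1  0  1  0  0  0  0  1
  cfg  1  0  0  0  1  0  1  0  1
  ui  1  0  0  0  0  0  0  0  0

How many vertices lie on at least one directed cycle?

6

A vertex is on a directed cycle iff it belongs to a strongly connected component of size ≥ 2 (or has a self-loop).
The vertices on cycles are {ui, ast, cfg, opt, auth, codegen} — 6 in total.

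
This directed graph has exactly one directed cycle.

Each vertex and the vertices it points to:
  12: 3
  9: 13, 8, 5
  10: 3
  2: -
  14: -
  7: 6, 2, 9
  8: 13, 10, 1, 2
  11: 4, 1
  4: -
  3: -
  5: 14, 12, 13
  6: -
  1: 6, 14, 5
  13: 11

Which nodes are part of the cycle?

DFS with gray/black marking from 13:
13 gray
  11 gray
    4 gray
    4 black
    1 gray
      6 gray
      6 black
      14 gray
      14 black
      5 gray
        5→14: 14 black — skip
        12 gray
          3 gray
          3 black
        12 black
        5→13: 13 is gray → back edge
Back edge closes the cycle 13 → 11 → 1 → 5 → 13; its vertices are {1, 5, 11, 13}.

1, 5, 11, 13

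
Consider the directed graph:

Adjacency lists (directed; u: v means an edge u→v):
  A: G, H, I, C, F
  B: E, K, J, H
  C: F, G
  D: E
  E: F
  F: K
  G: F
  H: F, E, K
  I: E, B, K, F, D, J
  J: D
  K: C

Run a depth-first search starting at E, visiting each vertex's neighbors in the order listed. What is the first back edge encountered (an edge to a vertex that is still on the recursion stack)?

C->F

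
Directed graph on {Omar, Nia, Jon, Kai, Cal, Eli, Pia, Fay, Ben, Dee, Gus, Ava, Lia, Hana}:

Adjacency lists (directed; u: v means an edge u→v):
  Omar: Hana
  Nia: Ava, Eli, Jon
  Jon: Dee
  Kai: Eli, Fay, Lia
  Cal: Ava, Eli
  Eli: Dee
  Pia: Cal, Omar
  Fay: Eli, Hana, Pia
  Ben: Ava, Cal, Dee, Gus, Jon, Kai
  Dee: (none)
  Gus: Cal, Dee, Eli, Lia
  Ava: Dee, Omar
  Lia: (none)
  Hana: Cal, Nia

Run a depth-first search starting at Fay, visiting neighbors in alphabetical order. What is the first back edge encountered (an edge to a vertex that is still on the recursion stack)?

Omar→Hana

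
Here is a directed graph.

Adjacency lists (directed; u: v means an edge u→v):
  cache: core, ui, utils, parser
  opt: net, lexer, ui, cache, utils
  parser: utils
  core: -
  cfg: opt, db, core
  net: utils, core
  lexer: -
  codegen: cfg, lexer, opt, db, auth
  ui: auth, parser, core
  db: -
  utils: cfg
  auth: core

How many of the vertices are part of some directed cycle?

A vertex is on a directed cycle iff it belongs to a strongly connected component of size ≥ 2 (or has a self-loop).
The vertices on cycles are {ui, cfg, net, opt, cache, utils, parser} — 7 in total.

7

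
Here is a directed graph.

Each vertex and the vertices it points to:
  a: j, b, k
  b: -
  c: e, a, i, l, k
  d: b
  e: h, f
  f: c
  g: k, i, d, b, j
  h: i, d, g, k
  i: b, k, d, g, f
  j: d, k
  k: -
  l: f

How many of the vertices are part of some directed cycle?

7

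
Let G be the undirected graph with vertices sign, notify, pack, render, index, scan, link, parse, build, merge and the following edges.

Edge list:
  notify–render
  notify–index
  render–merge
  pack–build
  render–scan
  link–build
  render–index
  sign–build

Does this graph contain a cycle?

Yes

DFS, tracking each vertex's parent; an edge to a visited non-parent vertex closes a cycle.
Start from render:
visit render (parent –)
  visit scan (parent render)
    scan–render: parent, skip
  visit index (parent render)
    index–render: parent, skip
    visit notify (parent index)
      notify–render: render visited and ≠ parent → cycle
Cycle: render – index – notify – render.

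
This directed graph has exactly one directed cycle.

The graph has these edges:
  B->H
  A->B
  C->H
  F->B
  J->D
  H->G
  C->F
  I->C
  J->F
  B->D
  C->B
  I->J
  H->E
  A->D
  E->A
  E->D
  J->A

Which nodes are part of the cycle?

A, B, E, H

DFS with gray/black marking from H:
H gray
  E gray
    D gray
    D black
    A gray
      B gray
        B→D: D black — skip
        B→H: H is gray → back edge
Back edge closes the cycle H → E → A → B → H; its vertices are {A, B, E, H}.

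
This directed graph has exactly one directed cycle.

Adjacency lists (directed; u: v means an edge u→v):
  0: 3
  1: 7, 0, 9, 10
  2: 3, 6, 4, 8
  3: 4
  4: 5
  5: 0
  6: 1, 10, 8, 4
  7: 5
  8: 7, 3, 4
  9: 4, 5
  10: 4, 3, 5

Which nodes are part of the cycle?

DFS with gray/black marking from 0:
0 gray
  3 gray
    4 gray
      5 gray
        5→0: 0 is gray → back edge
Back edge closes the cycle 0 → 3 → 4 → 5 → 0; its vertices are {0, 3, 4, 5}.

0, 3, 4, 5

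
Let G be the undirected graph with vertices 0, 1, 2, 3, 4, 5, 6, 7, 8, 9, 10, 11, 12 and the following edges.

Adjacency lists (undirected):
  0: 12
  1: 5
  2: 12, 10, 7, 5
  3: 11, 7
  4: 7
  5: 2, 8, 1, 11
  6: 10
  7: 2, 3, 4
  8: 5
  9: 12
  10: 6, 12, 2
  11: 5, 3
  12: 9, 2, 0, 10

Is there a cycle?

Yes

DFS, tracking each vertex's parent; an edge to a visited non-parent vertex closes a cycle.
Start from 0:
visit 0 (parent –)
  visit 12 (parent 0)
    visit 9 (parent 12)
      9–12: parent, skip
    visit 2 (parent 12)
      2–12: parent, skip
      visit 10 (parent 2)
        visit 6 (parent 10)
          6–10: parent, skip
        10–12: 12 visited and ≠ parent → cycle
Cycle: 12 – 2 – 10 – 12.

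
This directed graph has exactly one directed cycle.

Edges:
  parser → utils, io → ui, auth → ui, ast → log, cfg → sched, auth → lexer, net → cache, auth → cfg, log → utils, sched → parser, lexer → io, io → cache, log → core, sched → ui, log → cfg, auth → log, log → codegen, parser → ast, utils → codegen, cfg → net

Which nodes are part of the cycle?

DFS with gray/black marking from cfg:
cfg gray
  sched gray
    ui gray
    ui black
    parser gray
      ast gray
        log gray
          codegen gray
          codegen black
          utils gray
            utils→codegen: codegen black — skip
          utils black
          core gray
          core black
          log→cfg: cfg is gray → back edge
Back edge closes the cycle cfg → sched → parser → ast → log → cfg; its vertices are {ast, cfg, log, sched, parser}.

ast, cfg, log, sched, parser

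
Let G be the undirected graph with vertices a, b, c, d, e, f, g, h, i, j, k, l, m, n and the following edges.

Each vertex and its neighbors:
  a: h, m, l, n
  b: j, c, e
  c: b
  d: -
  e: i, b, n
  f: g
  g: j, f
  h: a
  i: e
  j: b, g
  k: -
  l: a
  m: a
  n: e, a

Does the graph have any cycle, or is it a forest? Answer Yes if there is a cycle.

DFS, tracking each vertex's parent; an edge to a visited non-parent vertex closes a cycle.
Start from i:
visit i (parent –)
  visit e (parent i)
    e–i: parent, skip
    visit b (parent e)
      visit j (parent b)
        j–b: parent, skip
        visit g (parent j)
          g–j: parent, skip
          visit f (parent g)
            f–g: parent, skip
      visit c (parent b)
        c–b: parent, skip
      b–e: parent, skip
    visit n (parent e)
      n–e: parent, skip
      visit a (parent n)
        visit h (parent a)
          h–a: parent, skip
        visit m (parent a)
          m–a: parent, skip
        visit l (parent a)
          l–a: parent, skip
        a–n: parent, skip
visit d (parent –)
visit k (parent –)
No non-parent visited neighbor found — the graph is a forest.

No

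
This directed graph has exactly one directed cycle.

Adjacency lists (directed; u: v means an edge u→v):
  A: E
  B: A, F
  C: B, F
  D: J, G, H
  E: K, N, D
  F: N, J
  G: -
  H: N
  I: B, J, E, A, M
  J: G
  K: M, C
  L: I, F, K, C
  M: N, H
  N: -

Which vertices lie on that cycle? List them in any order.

A, B, C, E, K

DFS with gray/black marking from K:
K gray
  M gray
    N gray
    N black
    H gray
      H→N: N black — skip
    H black
  M black
  C gray
    B gray
      A gray
        E gray
          E→K: K is gray → back edge
Back edge closes the cycle K → C → B → A → E → K; its vertices are {A, B, C, E, K}.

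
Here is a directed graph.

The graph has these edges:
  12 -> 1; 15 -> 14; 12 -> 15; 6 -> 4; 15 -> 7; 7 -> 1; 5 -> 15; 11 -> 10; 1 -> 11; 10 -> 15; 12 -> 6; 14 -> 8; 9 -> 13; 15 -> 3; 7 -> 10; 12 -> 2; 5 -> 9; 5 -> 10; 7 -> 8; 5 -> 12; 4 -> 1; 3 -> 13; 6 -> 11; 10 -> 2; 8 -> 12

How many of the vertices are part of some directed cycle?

10

A vertex is on a directed cycle iff it belongs to a strongly connected component of size ≥ 2 (or has a self-loop).
The vertices on cycles are {1, 4, 6, 7, 8, 10, 11, 12, 14, 15} — 10 in total.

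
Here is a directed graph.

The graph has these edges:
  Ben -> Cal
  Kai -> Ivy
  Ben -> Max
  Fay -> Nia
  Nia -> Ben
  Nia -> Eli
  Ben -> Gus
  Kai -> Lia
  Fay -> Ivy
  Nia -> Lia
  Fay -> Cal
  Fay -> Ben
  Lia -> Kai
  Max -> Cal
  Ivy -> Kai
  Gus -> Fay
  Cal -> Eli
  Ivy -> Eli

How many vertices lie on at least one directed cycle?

A vertex is on a directed cycle iff it belongs to a strongly connected component of size ≥ 2 (or has a self-loop).
The vertices on cycles are {Ben, Fay, Gus, Ivy, Kai, Lia, Nia} — 7 in total.

7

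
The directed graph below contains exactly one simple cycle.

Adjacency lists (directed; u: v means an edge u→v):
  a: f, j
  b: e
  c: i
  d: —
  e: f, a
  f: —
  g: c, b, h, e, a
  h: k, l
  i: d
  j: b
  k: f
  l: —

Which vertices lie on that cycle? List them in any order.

DFS with gray/black marking from a:
a gray
  f gray
  f black
  j gray
    b gray
      e gray
        e→f: f black — skip
        e→a: a is gray → back edge
Back edge closes the cycle a → j → b → e → a; its vertices are {a, b, e, j}.

a, b, e, j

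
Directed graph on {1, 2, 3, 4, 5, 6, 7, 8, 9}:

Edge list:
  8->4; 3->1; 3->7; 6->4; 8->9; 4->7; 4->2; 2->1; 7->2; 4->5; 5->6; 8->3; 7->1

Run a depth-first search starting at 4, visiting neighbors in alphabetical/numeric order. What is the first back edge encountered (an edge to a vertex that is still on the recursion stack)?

DFS from 4 (visiting neighbors in alphabetical/numeric order); mark gray on enter, black on exit:
4 gray
  2 gray
    1 gray
    1 black
  2 black
  5 gray
    6 gray
      6→4: 4 is gray → back edge
First back edge: 6 → 4.

6→4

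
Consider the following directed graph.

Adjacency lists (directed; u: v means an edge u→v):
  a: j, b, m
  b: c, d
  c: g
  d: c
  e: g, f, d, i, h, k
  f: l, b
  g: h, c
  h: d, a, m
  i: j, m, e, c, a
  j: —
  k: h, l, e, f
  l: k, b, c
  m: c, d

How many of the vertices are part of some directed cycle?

12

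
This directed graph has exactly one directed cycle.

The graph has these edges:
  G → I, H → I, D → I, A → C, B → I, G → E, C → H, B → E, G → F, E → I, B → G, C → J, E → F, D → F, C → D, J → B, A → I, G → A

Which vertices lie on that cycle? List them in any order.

A, B, C, G, J

DFS with gray/black marking from C:
C gray
  J gray
    B gray
      E gray
        I gray
        I black
        F gray
        F black
      E black
      B→I: I black — skip
      G gray
        G→F: F black — skip
        G→I: I black — skip
        G→E: E black — skip
        A gray
          A→C: C is gray → back edge
Back edge closes the cycle C → J → B → G → A → C; its vertices are {A, B, C, G, J}.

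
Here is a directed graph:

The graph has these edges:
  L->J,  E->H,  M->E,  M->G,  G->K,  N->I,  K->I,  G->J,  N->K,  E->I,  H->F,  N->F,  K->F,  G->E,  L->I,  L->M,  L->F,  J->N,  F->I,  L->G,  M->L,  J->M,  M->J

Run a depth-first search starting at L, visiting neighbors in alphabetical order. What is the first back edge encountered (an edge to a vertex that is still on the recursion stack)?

M→G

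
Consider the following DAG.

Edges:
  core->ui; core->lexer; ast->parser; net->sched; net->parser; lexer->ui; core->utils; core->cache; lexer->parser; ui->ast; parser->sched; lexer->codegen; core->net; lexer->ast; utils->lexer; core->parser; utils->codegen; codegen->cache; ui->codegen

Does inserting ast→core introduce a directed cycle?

Adding ast→core creates a cycle iff core can already reach ast.
Path from core: core → ui → ast.
So core → … → ast → core is a cycle.

Yes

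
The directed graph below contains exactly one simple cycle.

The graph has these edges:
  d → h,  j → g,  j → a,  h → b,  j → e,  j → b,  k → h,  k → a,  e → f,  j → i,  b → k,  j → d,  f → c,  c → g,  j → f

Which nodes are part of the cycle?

DFS with gray/black marking from b:
b gray
  k gray
    a gray
    a black
    h gray
      h→b: b is gray → back edge
Back edge closes the cycle b → k → h → b; its vertices are {b, h, k}.

b, h, k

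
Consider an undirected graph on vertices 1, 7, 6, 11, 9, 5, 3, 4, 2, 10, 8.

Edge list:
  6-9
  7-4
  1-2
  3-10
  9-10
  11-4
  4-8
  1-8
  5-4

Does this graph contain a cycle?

No

DFS, tracking each vertex's parent; an edge to a visited non-parent vertex closes a cycle.
Start from 11:
visit 11 (parent –)
  visit 4 (parent 11)
    visit 7 (parent 4)
      7–4: parent, skip
    visit 8 (parent 4)
      visit 1 (parent 8)
        visit 2 (parent 1)
          2–1: parent, skip
        1–8: parent, skip
      8–4: parent, skip
    4–11: parent, skip
    visit 5 (parent 4)
      5–4: parent, skip
visit 6 (parent –)
  visit 9 (parent 6)
    visit 10 (parent 9)
      10–9: parent, skip
      visit 3 (parent 10)
        3–10: parent, skip
    9–6: parent, skip
No non-parent visited neighbor found — the graph is a forest.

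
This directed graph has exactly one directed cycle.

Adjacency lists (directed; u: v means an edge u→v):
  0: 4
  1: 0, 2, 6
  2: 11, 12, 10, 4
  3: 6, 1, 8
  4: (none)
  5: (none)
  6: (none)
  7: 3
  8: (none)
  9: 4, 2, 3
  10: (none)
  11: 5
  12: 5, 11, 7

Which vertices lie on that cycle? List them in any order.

DFS with gray/black marking from 3:
3 gray
  6 gray
  6 black
  1 gray
    0 gray
      4 gray
      4 black
    0 black
    2 gray
      11 gray
        5 gray
        5 black
      11 black
      12 gray
        12→5: 5 black — skip
        12→11: 11 black — skip
        7 gray
          7→3: 3 is gray → back edge
Back edge closes the cycle 3 → 1 → 2 → 12 → 7 → 3; its vertices are {1, 2, 3, 7, 12}.

1, 2, 3, 7, 12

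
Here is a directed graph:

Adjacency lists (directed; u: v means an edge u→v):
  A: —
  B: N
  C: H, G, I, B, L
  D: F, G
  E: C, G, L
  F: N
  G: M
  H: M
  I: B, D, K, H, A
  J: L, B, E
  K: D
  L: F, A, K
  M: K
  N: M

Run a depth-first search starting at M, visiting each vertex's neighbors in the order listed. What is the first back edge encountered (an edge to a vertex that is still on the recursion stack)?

DFS from M (visiting each vertex's neighbors in the order listed); mark gray on enter, black on exit:
M gray
  K gray
    D gray
      F gray
        N gray
          N→M: M is gray → back edge
First back edge: N → M.

N->M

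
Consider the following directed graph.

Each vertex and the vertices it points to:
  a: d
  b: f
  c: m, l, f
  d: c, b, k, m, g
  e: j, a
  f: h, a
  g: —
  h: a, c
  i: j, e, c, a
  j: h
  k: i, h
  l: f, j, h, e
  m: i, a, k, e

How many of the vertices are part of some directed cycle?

12

A vertex is on a directed cycle iff it belongs to a strongly connected component of size ≥ 2 (or has a self-loop).
The vertices on cycles are {a, b, c, d, e, f, h, i, j, k, l, m} — 12 in total.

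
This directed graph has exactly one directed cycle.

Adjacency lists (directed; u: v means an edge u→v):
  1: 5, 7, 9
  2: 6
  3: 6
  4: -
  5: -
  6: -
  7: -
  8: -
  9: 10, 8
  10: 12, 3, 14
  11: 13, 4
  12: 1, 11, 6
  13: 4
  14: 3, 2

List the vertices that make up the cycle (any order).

DFS with gray/black marking from 10:
10 gray
  12 gray
    1 gray
      5 gray
      5 black
      7 gray
      7 black
      9 gray
        9→10: 10 is gray → back edge
Back edge closes the cycle 10 → 12 → 1 → 9 → 10; its vertices are {1, 9, 10, 12}.

1, 9, 10, 12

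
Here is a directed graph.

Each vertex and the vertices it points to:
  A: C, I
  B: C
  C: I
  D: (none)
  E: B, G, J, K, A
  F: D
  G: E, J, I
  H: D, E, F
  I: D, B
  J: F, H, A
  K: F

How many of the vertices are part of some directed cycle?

A vertex is on a directed cycle iff it belongs to a strongly connected component of size ≥ 2 (or has a self-loop).
The vertices on cycles are {B, C, E, G, H, I, J} — 7 in total.

7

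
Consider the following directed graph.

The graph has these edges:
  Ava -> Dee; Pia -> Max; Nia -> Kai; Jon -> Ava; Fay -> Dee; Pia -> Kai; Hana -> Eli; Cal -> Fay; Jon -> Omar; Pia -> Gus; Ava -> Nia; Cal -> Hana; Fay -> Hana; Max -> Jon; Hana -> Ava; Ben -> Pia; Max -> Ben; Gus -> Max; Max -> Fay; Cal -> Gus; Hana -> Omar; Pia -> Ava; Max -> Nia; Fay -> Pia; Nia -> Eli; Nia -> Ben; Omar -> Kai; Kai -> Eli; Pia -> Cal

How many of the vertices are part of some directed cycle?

A vertex is on a directed cycle iff it belongs to a strongly connected component of size ≥ 2 (or has a self-loop).
The vertices on cycles are {Ava, Ben, Cal, Fay, Gus, Jon, Max, Nia, Pia, Hana} — 10 in total.

10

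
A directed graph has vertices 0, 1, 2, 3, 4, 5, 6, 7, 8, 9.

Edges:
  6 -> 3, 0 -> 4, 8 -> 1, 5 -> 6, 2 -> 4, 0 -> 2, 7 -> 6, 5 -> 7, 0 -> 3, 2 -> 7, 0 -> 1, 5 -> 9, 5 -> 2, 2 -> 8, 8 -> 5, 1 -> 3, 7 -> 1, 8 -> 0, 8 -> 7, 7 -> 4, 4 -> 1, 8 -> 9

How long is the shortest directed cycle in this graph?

For each vertex v, BFS finds the shortest path from v back to v.
The shortest such closed walk is 2 → 8 → 5 → 2, length 3.

3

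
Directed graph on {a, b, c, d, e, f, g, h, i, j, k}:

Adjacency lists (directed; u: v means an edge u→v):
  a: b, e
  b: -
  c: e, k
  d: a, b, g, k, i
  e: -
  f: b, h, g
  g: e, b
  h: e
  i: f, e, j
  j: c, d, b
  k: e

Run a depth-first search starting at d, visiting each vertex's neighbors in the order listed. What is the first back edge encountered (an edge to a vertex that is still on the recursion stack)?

DFS from d (visiting each vertex's neighbors in the order listed); mark gray on enter, black on exit:
d gray
  a gray
    b gray
    b black
    e gray
    e black
  a black
  d→b: b black — skip
  g gray
    g→e: e black — skip
    g→b: b black — skip
  g black
  k gray
    k→e: e black — skip
  k black
  i gray
    f gray
      f→b: b black — skip
      h gray
        h→e: e black — skip
      h black
      f→g: g black — skip
    f black
    i→e: e black — skip
    j gray
      c gray
        c→e: e black — skip
        c→k: k black — skip
      c black
      j→d: d is gray → back edge
First back edge: j → d.

j→d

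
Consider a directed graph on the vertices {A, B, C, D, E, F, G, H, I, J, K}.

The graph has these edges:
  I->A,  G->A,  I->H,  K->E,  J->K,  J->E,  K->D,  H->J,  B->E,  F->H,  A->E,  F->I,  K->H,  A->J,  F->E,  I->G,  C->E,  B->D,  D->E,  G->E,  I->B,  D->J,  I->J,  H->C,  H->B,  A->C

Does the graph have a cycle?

Yes

DFS with white/gray/black marking, starting from C:
C gray
  E gray
  E black
C black
A gray
  J gray
    K gray
      H gray
        B gray
          B→E: E black — skip
          D gray
            D→E: E black — skip
            D→J: J is gray → back edge
Back edge found, so a cycle exists: J → K → H → B → D → J.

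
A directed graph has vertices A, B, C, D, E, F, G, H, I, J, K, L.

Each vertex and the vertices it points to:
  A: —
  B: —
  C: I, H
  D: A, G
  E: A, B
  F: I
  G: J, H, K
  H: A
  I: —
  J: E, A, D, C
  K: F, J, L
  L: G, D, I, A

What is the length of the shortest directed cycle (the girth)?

For each vertex v, BFS finds the shortest path from v back to v.
The shortest such closed walk is G → K → L → G, length 3.

3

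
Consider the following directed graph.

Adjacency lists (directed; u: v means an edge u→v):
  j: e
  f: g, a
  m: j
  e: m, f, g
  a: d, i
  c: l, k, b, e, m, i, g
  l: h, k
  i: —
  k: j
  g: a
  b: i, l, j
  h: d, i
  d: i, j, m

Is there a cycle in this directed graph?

Yes

DFS with white/gray/black marking, starting from a:
a gray
  d gray
    i gray
    i black
    j gray
      e gray
        m gray
          m→j: j is gray → back edge
Back edge found, so a cycle exists: j → e → m → j.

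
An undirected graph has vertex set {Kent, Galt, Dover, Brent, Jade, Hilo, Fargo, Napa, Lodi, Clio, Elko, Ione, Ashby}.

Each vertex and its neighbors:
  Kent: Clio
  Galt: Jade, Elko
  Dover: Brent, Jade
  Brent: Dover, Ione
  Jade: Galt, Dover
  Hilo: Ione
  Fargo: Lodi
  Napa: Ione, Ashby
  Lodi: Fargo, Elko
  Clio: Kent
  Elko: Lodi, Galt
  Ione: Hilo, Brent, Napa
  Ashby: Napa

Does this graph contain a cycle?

No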